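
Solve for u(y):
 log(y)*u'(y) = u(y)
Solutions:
 u(y) = C1*exp(li(y))


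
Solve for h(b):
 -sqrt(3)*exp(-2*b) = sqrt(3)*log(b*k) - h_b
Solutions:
 h(b) = C1 + sqrt(3)*b*log(b*k) - sqrt(3)*b - sqrt(3)*exp(-2*b)/2


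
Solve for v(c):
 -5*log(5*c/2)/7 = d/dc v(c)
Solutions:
 v(c) = C1 - 5*c*log(c)/7 - 5*c*log(5)/7 + 5*c*log(2)/7 + 5*c/7


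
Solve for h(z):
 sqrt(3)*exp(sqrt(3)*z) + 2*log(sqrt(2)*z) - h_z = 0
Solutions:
 h(z) = C1 + 2*z*log(z) + z*(-2 + log(2)) + exp(sqrt(3)*z)


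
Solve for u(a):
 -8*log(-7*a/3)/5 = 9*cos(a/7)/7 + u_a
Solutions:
 u(a) = C1 - 8*a*log(-a)/5 - 8*a*log(7)/5 + 8*a/5 + 8*a*log(3)/5 - 9*sin(a/7)


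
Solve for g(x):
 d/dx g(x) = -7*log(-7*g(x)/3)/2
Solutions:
 2*Integral(1/(log(-_y) - log(3) + log(7)), (_y, g(x)))/7 = C1 - x


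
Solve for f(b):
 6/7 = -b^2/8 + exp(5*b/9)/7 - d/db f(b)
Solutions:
 f(b) = C1 - b^3/24 - 6*b/7 + 9*exp(5*b/9)/35


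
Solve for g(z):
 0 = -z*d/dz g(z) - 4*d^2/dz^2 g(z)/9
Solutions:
 g(z) = C1 + C2*erf(3*sqrt(2)*z/4)


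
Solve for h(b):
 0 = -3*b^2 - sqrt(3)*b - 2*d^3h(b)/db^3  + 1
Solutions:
 h(b) = C1 + C2*b + C3*b^2 - b^5/40 - sqrt(3)*b^4/48 + b^3/12


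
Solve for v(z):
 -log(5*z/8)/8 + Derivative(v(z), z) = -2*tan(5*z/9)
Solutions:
 v(z) = C1 + z*log(z)/8 - 3*z*log(2)/8 - z/8 + z*log(5)/8 + 18*log(cos(5*z/9))/5


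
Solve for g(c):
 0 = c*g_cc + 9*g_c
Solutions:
 g(c) = C1 + C2/c^8


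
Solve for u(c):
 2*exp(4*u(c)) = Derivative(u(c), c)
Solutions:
 u(c) = log(-(-1/(C1 + 8*c))^(1/4))
 u(c) = log(-1/(C1 + 8*c))/4
 u(c) = log(-I*(-1/(C1 + 8*c))^(1/4))
 u(c) = log(I*(-1/(C1 + 8*c))^(1/4))


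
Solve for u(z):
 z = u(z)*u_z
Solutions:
 u(z) = -sqrt(C1 + z^2)
 u(z) = sqrt(C1 + z^2)


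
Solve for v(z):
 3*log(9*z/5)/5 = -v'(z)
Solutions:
 v(z) = C1 - 3*z*log(z)/5 - 6*z*log(3)/5 + 3*z/5 + 3*z*log(5)/5


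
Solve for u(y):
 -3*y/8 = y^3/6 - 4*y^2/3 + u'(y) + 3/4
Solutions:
 u(y) = C1 - y^4/24 + 4*y^3/9 - 3*y^2/16 - 3*y/4


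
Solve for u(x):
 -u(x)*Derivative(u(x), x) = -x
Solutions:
 u(x) = -sqrt(C1 + x^2)
 u(x) = sqrt(C1 + x^2)


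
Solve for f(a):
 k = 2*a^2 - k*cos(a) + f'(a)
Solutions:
 f(a) = C1 - 2*a^3/3 + a*k + k*sin(a)


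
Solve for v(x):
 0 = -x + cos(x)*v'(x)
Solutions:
 v(x) = C1 + Integral(x/cos(x), x)


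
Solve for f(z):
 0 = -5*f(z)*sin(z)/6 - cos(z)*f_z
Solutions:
 f(z) = C1*cos(z)^(5/6)


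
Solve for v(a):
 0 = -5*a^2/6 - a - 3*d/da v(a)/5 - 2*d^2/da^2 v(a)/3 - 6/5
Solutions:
 v(a) = C1 + C2*exp(-9*a/10) - 25*a^3/54 + 115*a^2/162 - 2608*a/729


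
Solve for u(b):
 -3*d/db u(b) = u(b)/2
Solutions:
 u(b) = C1*exp(-b/6)


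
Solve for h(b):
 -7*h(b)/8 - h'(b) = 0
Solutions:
 h(b) = C1*exp(-7*b/8)


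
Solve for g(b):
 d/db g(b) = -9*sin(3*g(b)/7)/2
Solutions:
 9*b/2 + 7*log(cos(3*g(b)/7) - 1)/6 - 7*log(cos(3*g(b)/7) + 1)/6 = C1


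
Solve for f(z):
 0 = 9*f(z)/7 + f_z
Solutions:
 f(z) = C1*exp(-9*z/7)


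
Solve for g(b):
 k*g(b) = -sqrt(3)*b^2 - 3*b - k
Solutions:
 g(b) = (-sqrt(3)*b^2 - 3*b - k)/k


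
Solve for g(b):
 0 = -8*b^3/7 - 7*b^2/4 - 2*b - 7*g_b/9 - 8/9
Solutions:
 g(b) = C1 - 18*b^4/49 - 3*b^3/4 - 9*b^2/7 - 8*b/7


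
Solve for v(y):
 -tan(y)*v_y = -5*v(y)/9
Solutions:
 v(y) = C1*sin(y)^(5/9)


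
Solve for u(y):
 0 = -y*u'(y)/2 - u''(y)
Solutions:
 u(y) = C1 + C2*erf(y/2)


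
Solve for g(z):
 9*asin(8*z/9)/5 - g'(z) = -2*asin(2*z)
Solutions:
 g(z) = C1 + 9*z*asin(8*z/9)/5 + 2*z*asin(2*z) + sqrt(1 - 4*z^2) + 9*sqrt(81 - 64*z^2)/40


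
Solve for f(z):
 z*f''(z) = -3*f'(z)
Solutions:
 f(z) = C1 + C2/z^2


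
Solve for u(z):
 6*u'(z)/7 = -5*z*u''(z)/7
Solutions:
 u(z) = C1 + C2/z^(1/5)


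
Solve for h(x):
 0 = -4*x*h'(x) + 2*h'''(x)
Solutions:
 h(x) = C1 + Integral(C2*airyai(2^(1/3)*x) + C3*airybi(2^(1/3)*x), x)


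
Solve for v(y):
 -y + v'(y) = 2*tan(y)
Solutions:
 v(y) = C1 + y^2/2 - 2*log(cos(y))


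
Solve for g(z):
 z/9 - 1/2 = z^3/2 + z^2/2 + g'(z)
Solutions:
 g(z) = C1 - z^4/8 - z^3/6 + z^2/18 - z/2


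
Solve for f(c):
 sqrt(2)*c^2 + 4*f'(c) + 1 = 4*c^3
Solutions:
 f(c) = C1 + c^4/4 - sqrt(2)*c^3/12 - c/4


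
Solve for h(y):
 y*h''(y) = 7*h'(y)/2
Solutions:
 h(y) = C1 + C2*y^(9/2)


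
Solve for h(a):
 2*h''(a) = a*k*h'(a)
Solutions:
 h(a) = Piecewise((-sqrt(pi)*C1*erf(a*sqrt(-k)/2)/sqrt(-k) - C2, (k > 0) | (k < 0)), (-C1*a - C2, True))


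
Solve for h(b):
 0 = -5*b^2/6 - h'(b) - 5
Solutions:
 h(b) = C1 - 5*b^3/18 - 5*b


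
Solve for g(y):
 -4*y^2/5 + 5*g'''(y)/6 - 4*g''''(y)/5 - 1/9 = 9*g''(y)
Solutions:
 g(y) = C1 + C2*y - y^4/135 - 2*y^3/729 + 317*y^2/328050 + (C3*sin(sqrt(25295)*y/48) + C4*cos(sqrt(25295)*y/48))*exp(25*y/48)


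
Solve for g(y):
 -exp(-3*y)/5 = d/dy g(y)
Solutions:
 g(y) = C1 + exp(-3*y)/15


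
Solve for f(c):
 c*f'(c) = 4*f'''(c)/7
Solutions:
 f(c) = C1 + Integral(C2*airyai(14^(1/3)*c/2) + C3*airybi(14^(1/3)*c/2), c)


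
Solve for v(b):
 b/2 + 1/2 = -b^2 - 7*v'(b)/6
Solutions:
 v(b) = C1 - 2*b^3/7 - 3*b^2/14 - 3*b/7


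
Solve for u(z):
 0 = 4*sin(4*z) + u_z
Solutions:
 u(z) = C1 + cos(4*z)


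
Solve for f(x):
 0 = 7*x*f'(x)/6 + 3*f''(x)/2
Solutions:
 f(x) = C1 + C2*erf(sqrt(14)*x/6)


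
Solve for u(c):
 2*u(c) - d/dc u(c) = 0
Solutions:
 u(c) = C1*exp(2*c)


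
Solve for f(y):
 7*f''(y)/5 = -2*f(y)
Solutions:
 f(y) = C1*sin(sqrt(70)*y/7) + C2*cos(sqrt(70)*y/7)


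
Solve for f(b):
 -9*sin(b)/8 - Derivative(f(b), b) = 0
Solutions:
 f(b) = C1 + 9*cos(b)/8


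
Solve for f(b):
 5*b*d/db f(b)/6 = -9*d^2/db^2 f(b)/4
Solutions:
 f(b) = C1 + C2*erf(sqrt(15)*b/9)


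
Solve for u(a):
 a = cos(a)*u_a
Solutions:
 u(a) = C1 + Integral(a/cos(a), a)


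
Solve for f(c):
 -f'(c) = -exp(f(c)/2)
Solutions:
 f(c) = 2*log(-1/(C1 + c)) + 2*log(2)


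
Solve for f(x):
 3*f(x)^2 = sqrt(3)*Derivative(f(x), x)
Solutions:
 f(x) = -1/(C1 + sqrt(3)*x)


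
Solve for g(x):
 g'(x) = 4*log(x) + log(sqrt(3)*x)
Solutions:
 g(x) = C1 + 5*x*log(x) - 5*x + x*log(3)/2


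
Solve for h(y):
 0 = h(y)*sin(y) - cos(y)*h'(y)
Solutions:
 h(y) = C1/cos(y)


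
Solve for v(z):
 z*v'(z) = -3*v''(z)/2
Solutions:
 v(z) = C1 + C2*erf(sqrt(3)*z/3)


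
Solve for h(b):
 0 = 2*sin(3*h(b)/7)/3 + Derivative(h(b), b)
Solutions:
 2*b/3 + 7*log(cos(3*h(b)/7) - 1)/6 - 7*log(cos(3*h(b)/7) + 1)/6 = C1


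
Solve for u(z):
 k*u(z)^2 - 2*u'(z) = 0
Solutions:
 u(z) = -2/(C1 + k*z)


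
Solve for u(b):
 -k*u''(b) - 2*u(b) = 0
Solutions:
 u(b) = C1*exp(-sqrt(2)*b*sqrt(-1/k)) + C2*exp(sqrt(2)*b*sqrt(-1/k))


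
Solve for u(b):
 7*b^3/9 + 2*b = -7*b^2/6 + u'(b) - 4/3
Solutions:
 u(b) = C1 + 7*b^4/36 + 7*b^3/18 + b^2 + 4*b/3


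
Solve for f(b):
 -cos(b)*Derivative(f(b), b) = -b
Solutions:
 f(b) = C1 + Integral(b/cos(b), b)


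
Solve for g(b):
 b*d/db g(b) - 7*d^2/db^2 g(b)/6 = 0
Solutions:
 g(b) = C1 + C2*erfi(sqrt(21)*b/7)


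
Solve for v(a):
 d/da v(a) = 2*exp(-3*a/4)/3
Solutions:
 v(a) = C1 - 8*exp(-3*a/4)/9


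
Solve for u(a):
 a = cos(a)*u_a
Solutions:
 u(a) = C1 + Integral(a/cos(a), a)


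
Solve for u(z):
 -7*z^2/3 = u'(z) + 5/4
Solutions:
 u(z) = C1 - 7*z^3/9 - 5*z/4


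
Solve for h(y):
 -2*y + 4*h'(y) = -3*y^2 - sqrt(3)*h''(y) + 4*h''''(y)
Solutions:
 h(y) = C1 + C2*exp(-y*(3^(5/6)/(sqrt(144 - sqrt(3)) + 12)^(1/3) + 3^(2/3)*(sqrt(144 - sqrt(3)) + 12)^(1/3))/12)*sin(y*(-3^(1/6)*(sqrt(144 - sqrt(3)) + 12)^(1/3) + 3^(1/3)/(sqrt(144 - sqrt(3)) + 12)^(1/3))/4) + C3*exp(-y*(3^(5/6)/(sqrt(144 - sqrt(3)) + 12)^(1/3) + 3^(2/3)*(sqrt(144 - sqrt(3)) + 12)^(1/3))/12)*cos(y*(-3^(1/6)*(sqrt(144 - sqrt(3)) + 12)^(1/3) + 3^(1/3)/(sqrt(144 - sqrt(3)) + 12)^(1/3))/4) + C4*exp(y*(3^(5/6)/(sqrt(144 - sqrt(3)) + 12)^(1/3) + 3^(2/3)*(sqrt(144 - sqrt(3)) + 12)^(1/3))/6) - y^3/4 + y^2/4 + 3*sqrt(3)*y^2/16 - 9*y/32 - sqrt(3)*y/8


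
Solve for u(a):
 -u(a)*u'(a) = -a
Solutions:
 u(a) = -sqrt(C1 + a^2)
 u(a) = sqrt(C1 + a^2)


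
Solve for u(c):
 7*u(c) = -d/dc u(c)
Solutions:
 u(c) = C1*exp(-7*c)


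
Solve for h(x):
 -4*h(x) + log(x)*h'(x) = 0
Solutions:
 h(x) = C1*exp(4*li(x))


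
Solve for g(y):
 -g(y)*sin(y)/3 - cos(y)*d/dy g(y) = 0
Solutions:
 g(y) = C1*cos(y)^(1/3)


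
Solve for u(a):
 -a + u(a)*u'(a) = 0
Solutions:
 u(a) = -sqrt(C1 + a^2)
 u(a) = sqrt(C1 + a^2)


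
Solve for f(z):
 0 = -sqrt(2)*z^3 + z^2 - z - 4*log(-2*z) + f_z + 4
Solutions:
 f(z) = C1 + sqrt(2)*z^4/4 - z^3/3 + z^2/2 + 4*z*log(-z) + 4*z*(-2 + log(2))


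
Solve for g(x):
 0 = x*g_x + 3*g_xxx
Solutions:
 g(x) = C1 + Integral(C2*airyai(-3^(2/3)*x/3) + C3*airybi(-3^(2/3)*x/3), x)


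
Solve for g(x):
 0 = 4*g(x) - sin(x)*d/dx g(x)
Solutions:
 g(x) = C1*(cos(x)^2 - 2*cos(x) + 1)/(cos(x)^2 + 2*cos(x) + 1)


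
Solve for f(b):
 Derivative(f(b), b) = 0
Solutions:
 f(b) = C1


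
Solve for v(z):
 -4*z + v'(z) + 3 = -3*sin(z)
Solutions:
 v(z) = C1 + 2*z^2 - 3*z + 3*cos(z)


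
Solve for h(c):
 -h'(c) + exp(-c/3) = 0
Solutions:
 h(c) = C1 - 3*exp(-c/3)


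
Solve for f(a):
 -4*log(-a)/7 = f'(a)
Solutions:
 f(a) = C1 - 4*a*log(-a)/7 + 4*a/7


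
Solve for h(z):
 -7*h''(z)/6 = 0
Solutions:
 h(z) = C1 + C2*z


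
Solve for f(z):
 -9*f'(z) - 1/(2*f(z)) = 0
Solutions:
 f(z) = -sqrt(C1 - z)/3
 f(z) = sqrt(C1 - z)/3


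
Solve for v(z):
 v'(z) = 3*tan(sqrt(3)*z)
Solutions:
 v(z) = C1 - sqrt(3)*log(cos(sqrt(3)*z))


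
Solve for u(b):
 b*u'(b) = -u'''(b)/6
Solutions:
 u(b) = C1 + Integral(C2*airyai(-6^(1/3)*b) + C3*airybi(-6^(1/3)*b), b)


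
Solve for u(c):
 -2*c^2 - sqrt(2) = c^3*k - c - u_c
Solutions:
 u(c) = C1 + c^4*k/4 + 2*c^3/3 - c^2/2 + sqrt(2)*c


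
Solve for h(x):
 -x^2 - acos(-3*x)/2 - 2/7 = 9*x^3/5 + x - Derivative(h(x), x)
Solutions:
 h(x) = C1 + 9*x^4/20 + x^3/3 + x^2/2 + x*acos(-3*x)/2 + 2*x/7 + sqrt(1 - 9*x^2)/6


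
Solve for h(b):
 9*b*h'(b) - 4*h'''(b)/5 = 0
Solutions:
 h(b) = C1 + Integral(C2*airyai(90^(1/3)*b/2) + C3*airybi(90^(1/3)*b/2), b)


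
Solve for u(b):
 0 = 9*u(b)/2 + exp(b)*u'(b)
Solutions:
 u(b) = C1*exp(9*exp(-b)/2)


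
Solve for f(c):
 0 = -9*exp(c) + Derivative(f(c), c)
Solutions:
 f(c) = C1 + 9*exp(c)


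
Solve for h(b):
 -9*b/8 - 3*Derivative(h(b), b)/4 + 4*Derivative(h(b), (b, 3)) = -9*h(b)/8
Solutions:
 h(b) = C3*exp(-3*b/4) + b + (C1*sin(sqrt(15)*b/8) + C2*cos(sqrt(15)*b/8))*exp(3*b/8) + 2/3


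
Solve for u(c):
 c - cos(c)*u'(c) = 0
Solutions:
 u(c) = C1 + Integral(c/cos(c), c)


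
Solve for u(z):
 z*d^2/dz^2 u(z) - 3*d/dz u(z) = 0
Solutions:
 u(z) = C1 + C2*z^4


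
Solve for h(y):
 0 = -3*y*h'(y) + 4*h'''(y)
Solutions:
 h(y) = C1 + Integral(C2*airyai(6^(1/3)*y/2) + C3*airybi(6^(1/3)*y/2), y)


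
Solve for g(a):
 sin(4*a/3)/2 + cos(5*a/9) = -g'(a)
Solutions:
 g(a) = C1 - 9*sin(5*a/9)/5 + 3*cos(4*a/3)/8


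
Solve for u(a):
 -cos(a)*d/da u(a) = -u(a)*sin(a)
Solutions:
 u(a) = C1/cos(a)


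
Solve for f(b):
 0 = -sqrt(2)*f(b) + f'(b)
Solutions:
 f(b) = C1*exp(sqrt(2)*b)


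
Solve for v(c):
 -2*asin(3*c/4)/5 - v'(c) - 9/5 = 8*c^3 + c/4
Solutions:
 v(c) = C1 - 2*c^4 - c^2/8 - 2*c*asin(3*c/4)/5 - 9*c/5 - 2*sqrt(16 - 9*c^2)/15


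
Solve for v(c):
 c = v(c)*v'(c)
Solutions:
 v(c) = -sqrt(C1 + c^2)
 v(c) = sqrt(C1 + c^2)


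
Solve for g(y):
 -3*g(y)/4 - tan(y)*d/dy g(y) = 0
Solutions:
 g(y) = C1/sin(y)^(3/4)


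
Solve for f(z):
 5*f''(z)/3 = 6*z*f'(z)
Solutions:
 f(z) = C1 + C2*erfi(3*sqrt(5)*z/5)


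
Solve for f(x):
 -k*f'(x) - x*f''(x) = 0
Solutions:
 f(x) = C1 + x^(1 - re(k))*(C2*sin(log(x)*Abs(im(k))) + C3*cos(log(x)*im(k)))


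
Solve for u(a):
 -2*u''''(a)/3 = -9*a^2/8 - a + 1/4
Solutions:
 u(a) = C1 + C2*a + C3*a^2 + C4*a^3 + 3*a^6/640 + a^5/80 - a^4/64


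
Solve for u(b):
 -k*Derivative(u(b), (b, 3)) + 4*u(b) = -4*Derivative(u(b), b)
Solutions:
 u(b) = C1*exp(b*(6^(1/3)*(sqrt(3)*sqrt((27 - 16/k)/k^2) - 9/k)^(1/3)/6 - 2^(1/3)*3^(5/6)*I*(sqrt(3)*sqrt((27 - 16/k)/k^2) - 9/k)^(1/3)/6 - 8/(k*(-6^(1/3) + 2^(1/3)*3^(5/6)*I)*(sqrt(3)*sqrt((27 - 16/k)/k^2) - 9/k)^(1/3)))) + C2*exp(b*(6^(1/3)*(sqrt(3)*sqrt((27 - 16/k)/k^2) - 9/k)^(1/3)/6 + 2^(1/3)*3^(5/6)*I*(sqrt(3)*sqrt((27 - 16/k)/k^2) - 9/k)^(1/3)/6 + 8/(k*(6^(1/3) + 2^(1/3)*3^(5/6)*I)*(sqrt(3)*sqrt((27 - 16/k)/k^2) - 9/k)^(1/3)))) + C3*exp(-6^(1/3)*b*((sqrt(3)*sqrt((27 - 16/k)/k^2) - 9/k)^(1/3) + 2*6^(1/3)/(k*(sqrt(3)*sqrt((27 - 16/k)/k^2) - 9/k)^(1/3)))/3)


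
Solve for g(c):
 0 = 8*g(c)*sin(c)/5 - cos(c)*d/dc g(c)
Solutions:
 g(c) = C1/cos(c)^(8/5)


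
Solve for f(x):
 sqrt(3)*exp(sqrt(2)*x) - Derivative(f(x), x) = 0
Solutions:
 f(x) = C1 + sqrt(6)*exp(sqrt(2)*x)/2


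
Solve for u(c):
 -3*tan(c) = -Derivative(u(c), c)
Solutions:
 u(c) = C1 - 3*log(cos(c))


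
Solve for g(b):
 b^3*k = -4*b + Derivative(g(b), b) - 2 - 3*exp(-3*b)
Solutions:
 g(b) = C1 + b^4*k/4 + 2*b^2 + 2*b - exp(-3*b)


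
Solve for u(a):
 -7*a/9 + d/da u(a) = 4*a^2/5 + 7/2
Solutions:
 u(a) = C1 + 4*a^3/15 + 7*a^2/18 + 7*a/2


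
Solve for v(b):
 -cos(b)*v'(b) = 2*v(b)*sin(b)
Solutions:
 v(b) = C1*cos(b)^2


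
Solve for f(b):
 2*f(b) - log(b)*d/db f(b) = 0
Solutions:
 f(b) = C1*exp(2*li(b))


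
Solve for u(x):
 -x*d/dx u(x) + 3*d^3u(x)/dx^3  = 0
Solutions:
 u(x) = C1 + Integral(C2*airyai(3^(2/3)*x/3) + C3*airybi(3^(2/3)*x/3), x)


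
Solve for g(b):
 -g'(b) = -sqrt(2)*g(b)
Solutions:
 g(b) = C1*exp(sqrt(2)*b)


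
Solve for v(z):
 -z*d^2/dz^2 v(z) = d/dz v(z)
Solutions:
 v(z) = C1 + C2*log(z)


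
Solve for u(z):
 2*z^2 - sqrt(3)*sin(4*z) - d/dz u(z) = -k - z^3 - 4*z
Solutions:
 u(z) = C1 + k*z + z^4/4 + 2*z^3/3 + 2*z^2 + sqrt(3)*cos(4*z)/4


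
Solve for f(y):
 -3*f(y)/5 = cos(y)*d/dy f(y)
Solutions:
 f(y) = C1*(sin(y) - 1)^(3/10)/(sin(y) + 1)^(3/10)


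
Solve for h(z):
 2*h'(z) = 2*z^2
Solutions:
 h(z) = C1 + z^3/3


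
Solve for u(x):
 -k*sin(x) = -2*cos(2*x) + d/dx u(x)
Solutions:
 u(x) = C1 + k*cos(x) + sin(2*x)


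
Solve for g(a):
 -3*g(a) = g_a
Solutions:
 g(a) = C1*exp(-3*a)


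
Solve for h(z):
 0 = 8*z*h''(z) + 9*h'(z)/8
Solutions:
 h(z) = C1 + C2*z^(55/64)


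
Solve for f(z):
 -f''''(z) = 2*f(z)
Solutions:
 f(z) = (C1*sin(2^(3/4)*z/2) + C2*cos(2^(3/4)*z/2))*exp(-2^(3/4)*z/2) + (C3*sin(2^(3/4)*z/2) + C4*cos(2^(3/4)*z/2))*exp(2^(3/4)*z/2)


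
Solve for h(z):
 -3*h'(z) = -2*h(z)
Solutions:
 h(z) = C1*exp(2*z/3)


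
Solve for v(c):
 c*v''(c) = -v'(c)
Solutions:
 v(c) = C1 + C2*log(c)


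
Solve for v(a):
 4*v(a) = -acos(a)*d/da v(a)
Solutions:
 v(a) = C1*exp(-4*Integral(1/acos(a), a))


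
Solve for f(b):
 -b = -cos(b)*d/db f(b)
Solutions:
 f(b) = C1 + Integral(b/cos(b), b)


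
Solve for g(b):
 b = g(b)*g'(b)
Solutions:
 g(b) = -sqrt(C1 + b^2)
 g(b) = sqrt(C1 + b^2)


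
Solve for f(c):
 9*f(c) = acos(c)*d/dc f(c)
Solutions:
 f(c) = C1*exp(9*Integral(1/acos(c), c))


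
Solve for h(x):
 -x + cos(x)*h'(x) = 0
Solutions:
 h(x) = C1 + Integral(x/cos(x), x)


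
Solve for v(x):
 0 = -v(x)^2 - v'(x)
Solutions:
 v(x) = 1/(C1 + x)


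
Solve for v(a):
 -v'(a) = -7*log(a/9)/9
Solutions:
 v(a) = C1 + 7*a*log(a)/9 - 14*a*log(3)/9 - 7*a/9


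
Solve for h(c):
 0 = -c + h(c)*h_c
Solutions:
 h(c) = -sqrt(C1 + c^2)
 h(c) = sqrt(C1 + c^2)


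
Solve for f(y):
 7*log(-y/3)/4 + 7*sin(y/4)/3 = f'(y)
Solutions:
 f(y) = C1 + 7*y*log(-y)/4 - 7*y*log(3)/4 - 7*y/4 - 28*cos(y/4)/3


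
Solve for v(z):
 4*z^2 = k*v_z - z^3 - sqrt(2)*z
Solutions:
 v(z) = C1 + z^4/(4*k) + 4*z^3/(3*k) + sqrt(2)*z^2/(2*k)


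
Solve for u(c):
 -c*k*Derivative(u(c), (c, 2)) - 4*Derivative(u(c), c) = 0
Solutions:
 u(c) = C1 + c^(((re(k) - 4)*re(k) + im(k)^2)/(re(k)^2 + im(k)^2))*(C2*sin(4*log(c)*Abs(im(k))/(re(k)^2 + im(k)^2)) + C3*cos(4*log(c)*im(k)/(re(k)^2 + im(k)^2)))


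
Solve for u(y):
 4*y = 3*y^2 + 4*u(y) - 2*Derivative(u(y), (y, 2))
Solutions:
 u(y) = C1*exp(-sqrt(2)*y) + C2*exp(sqrt(2)*y) - 3*y^2/4 + y - 3/4


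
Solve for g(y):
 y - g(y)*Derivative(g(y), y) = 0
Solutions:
 g(y) = -sqrt(C1 + y^2)
 g(y) = sqrt(C1 + y^2)


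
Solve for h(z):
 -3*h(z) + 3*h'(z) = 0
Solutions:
 h(z) = C1*exp(z)


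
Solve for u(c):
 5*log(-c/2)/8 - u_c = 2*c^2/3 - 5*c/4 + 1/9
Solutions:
 u(c) = C1 - 2*c^3/9 + 5*c^2/8 + 5*c*log(-c)/8 + c*(-53 - 45*log(2))/72


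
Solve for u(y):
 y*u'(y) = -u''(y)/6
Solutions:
 u(y) = C1 + C2*erf(sqrt(3)*y)


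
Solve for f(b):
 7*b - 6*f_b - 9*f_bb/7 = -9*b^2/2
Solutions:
 f(b) = C1 + C2*exp(-14*b/3) + b^3/4 + 71*b^2/168 - 71*b/392


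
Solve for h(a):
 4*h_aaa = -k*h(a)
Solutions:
 h(a) = C1*exp(2^(1/3)*a*(-k)^(1/3)/2) + C2*exp(2^(1/3)*a*(-k)^(1/3)*(-1 + sqrt(3)*I)/4) + C3*exp(-2^(1/3)*a*(-k)^(1/3)*(1 + sqrt(3)*I)/4)


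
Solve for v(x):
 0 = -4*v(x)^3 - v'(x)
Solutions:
 v(x) = -sqrt(2)*sqrt(-1/(C1 - 4*x))/2
 v(x) = sqrt(2)*sqrt(-1/(C1 - 4*x))/2


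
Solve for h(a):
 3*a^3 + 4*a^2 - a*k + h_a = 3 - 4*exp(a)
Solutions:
 h(a) = C1 - 3*a^4/4 - 4*a^3/3 + a^2*k/2 + 3*a - 4*exp(a)


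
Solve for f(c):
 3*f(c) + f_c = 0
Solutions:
 f(c) = C1*exp(-3*c)


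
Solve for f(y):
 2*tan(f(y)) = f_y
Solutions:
 f(y) = pi - asin(C1*exp(2*y))
 f(y) = asin(C1*exp(2*y))


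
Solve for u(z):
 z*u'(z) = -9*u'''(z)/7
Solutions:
 u(z) = C1 + Integral(C2*airyai(-21^(1/3)*z/3) + C3*airybi(-21^(1/3)*z/3), z)


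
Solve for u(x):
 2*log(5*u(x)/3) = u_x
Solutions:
 Integral(1/(-log(_y) - log(5) + log(3)), (_y, u(x)))/2 = C1 - x


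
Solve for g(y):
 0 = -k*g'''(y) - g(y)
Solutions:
 g(y) = C1*exp(y*(-1/k)^(1/3)) + C2*exp(y*(-1/k)^(1/3)*(-1 + sqrt(3)*I)/2) + C3*exp(-y*(-1/k)^(1/3)*(1 + sqrt(3)*I)/2)


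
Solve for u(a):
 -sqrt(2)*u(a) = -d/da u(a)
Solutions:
 u(a) = C1*exp(sqrt(2)*a)


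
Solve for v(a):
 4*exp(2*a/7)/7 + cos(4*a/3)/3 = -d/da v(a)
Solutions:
 v(a) = C1 - 2*exp(2*a/7) - sin(4*a/3)/4


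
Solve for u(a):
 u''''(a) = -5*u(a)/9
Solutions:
 u(a) = (C1*sin(5^(1/4)*sqrt(6)*a/6) + C2*cos(5^(1/4)*sqrt(6)*a/6))*exp(-5^(1/4)*sqrt(6)*a/6) + (C3*sin(5^(1/4)*sqrt(6)*a/6) + C4*cos(5^(1/4)*sqrt(6)*a/6))*exp(5^(1/4)*sqrt(6)*a/6)


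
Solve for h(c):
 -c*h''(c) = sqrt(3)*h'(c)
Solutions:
 h(c) = C1 + C2*c^(1 - sqrt(3))


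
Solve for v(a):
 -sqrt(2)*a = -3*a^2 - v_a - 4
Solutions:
 v(a) = C1 - a^3 + sqrt(2)*a^2/2 - 4*a


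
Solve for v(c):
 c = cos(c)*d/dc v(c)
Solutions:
 v(c) = C1 + Integral(c/cos(c), c)


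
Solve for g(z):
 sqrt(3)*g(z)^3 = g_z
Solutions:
 g(z) = -sqrt(2)*sqrt(-1/(C1 + sqrt(3)*z))/2
 g(z) = sqrt(2)*sqrt(-1/(C1 + sqrt(3)*z))/2


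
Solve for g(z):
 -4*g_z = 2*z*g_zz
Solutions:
 g(z) = C1 + C2/z


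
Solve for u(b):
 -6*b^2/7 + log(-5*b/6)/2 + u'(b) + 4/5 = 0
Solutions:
 u(b) = C1 + 2*b^3/7 - b*log(-b)/2 + b*(-5*log(5) - 3 + 5*log(6))/10


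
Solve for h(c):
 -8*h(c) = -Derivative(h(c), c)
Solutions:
 h(c) = C1*exp(8*c)


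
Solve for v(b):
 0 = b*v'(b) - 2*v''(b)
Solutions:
 v(b) = C1 + C2*erfi(b/2)


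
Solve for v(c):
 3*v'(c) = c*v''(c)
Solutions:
 v(c) = C1 + C2*c^4


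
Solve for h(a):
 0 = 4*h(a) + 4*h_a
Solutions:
 h(a) = C1*exp(-a)


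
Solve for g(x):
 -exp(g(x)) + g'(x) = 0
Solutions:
 g(x) = log(-1/(C1 + x))


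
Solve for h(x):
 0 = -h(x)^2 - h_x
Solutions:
 h(x) = 1/(C1 + x)


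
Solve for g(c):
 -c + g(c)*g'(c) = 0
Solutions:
 g(c) = -sqrt(C1 + c^2)
 g(c) = sqrt(C1 + c^2)


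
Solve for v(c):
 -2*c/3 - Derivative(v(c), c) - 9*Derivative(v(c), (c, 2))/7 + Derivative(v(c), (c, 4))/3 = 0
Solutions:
 v(c) = C1 + C2*exp(-c*(6*3^(2/3)*98^(1/3)/(sqrt(133) + 49)^(1/3) + 84^(1/3)*(sqrt(133) + 49)^(1/3))/28)*sin(3^(1/6)*c*(-28^(1/3)*3^(2/3)*(sqrt(133) + 49)^(1/3) + 18*98^(1/3)/(sqrt(133) + 49)^(1/3))/28) + C3*exp(-c*(6*3^(2/3)*98^(1/3)/(sqrt(133) + 49)^(1/3) + 84^(1/3)*(sqrt(133) + 49)^(1/3))/28)*cos(3^(1/6)*c*(-28^(1/3)*3^(2/3)*(sqrt(133) + 49)^(1/3) + 18*98^(1/3)/(sqrt(133) + 49)^(1/3))/28) + C4*exp(c*(6*3^(2/3)*98^(1/3)/(sqrt(133) + 49)^(1/3) + 84^(1/3)*(sqrt(133) + 49)^(1/3))/14) - c^2/3 + 6*c/7


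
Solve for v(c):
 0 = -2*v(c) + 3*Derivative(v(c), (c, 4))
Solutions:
 v(c) = C1*exp(-2^(1/4)*3^(3/4)*c/3) + C2*exp(2^(1/4)*3^(3/4)*c/3) + C3*sin(2^(1/4)*3^(3/4)*c/3) + C4*cos(2^(1/4)*3^(3/4)*c/3)


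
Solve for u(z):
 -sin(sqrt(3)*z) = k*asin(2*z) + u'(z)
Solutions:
 u(z) = C1 - k*(z*asin(2*z) + sqrt(1 - 4*z^2)/2) + sqrt(3)*cos(sqrt(3)*z)/3


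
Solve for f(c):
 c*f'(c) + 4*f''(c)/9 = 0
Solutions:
 f(c) = C1 + C2*erf(3*sqrt(2)*c/4)


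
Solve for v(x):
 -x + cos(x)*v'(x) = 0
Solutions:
 v(x) = C1 + Integral(x/cos(x), x)


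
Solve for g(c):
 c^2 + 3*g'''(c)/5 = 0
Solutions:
 g(c) = C1 + C2*c + C3*c^2 - c^5/36


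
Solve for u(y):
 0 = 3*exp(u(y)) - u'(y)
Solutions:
 u(y) = log(-1/(C1 + 3*y))


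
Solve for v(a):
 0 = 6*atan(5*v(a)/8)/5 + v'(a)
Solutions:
 Integral(1/atan(5*_y/8), (_y, v(a))) = C1 - 6*a/5


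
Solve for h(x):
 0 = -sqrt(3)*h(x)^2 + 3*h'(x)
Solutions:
 h(x) = -3/(C1 + sqrt(3)*x)


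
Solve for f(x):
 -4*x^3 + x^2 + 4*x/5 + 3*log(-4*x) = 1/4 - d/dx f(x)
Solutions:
 f(x) = C1 + x^4 - x^3/3 - 2*x^2/5 - 3*x*log(-x) + x*(13/4 - 6*log(2))


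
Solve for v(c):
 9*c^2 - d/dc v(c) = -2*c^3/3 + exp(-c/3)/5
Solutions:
 v(c) = C1 + c^4/6 + 3*c^3 + 3*exp(-c/3)/5


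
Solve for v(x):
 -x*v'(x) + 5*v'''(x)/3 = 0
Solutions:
 v(x) = C1 + Integral(C2*airyai(3^(1/3)*5^(2/3)*x/5) + C3*airybi(3^(1/3)*5^(2/3)*x/5), x)


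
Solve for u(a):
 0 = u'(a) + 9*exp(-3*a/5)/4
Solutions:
 u(a) = C1 + 15*exp(-3*a/5)/4


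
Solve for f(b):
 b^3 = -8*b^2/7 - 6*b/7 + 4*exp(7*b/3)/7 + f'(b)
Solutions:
 f(b) = C1 + b^4/4 + 8*b^3/21 + 3*b^2/7 - 12*exp(7*b/3)/49


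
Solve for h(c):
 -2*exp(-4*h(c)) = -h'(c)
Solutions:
 h(c) = log(-I*(C1 + 8*c)^(1/4))
 h(c) = log(I*(C1 + 8*c)^(1/4))
 h(c) = log(-(C1 + 8*c)^(1/4))
 h(c) = log(C1 + 8*c)/4


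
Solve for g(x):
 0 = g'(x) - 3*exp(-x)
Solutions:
 g(x) = C1 - 3*exp(-x)


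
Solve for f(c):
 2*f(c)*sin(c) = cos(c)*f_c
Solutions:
 f(c) = C1/cos(c)^2


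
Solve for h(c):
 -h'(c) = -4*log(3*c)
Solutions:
 h(c) = C1 + 4*c*log(c) - 4*c + c*log(81)


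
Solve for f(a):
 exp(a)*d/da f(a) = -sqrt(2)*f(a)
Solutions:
 f(a) = C1*exp(sqrt(2)*exp(-a))


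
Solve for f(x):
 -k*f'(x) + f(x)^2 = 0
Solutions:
 f(x) = -k/(C1*k + x)


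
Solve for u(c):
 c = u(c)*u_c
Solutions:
 u(c) = -sqrt(C1 + c^2)
 u(c) = sqrt(C1 + c^2)


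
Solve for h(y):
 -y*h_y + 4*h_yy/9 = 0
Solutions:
 h(y) = C1 + C2*erfi(3*sqrt(2)*y/4)


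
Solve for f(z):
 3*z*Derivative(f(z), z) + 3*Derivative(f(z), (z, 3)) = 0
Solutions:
 f(z) = C1 + Integral(C2*airyai(-z) + C3*airybi(-z), z)


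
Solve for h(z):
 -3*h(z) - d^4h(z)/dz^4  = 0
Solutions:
 h(z) = (C1*sin(sqrt(2)*3^(1/4)*z/2) + C2*cos(sqrt(2)*3^(1/4)*z/2))*exp(-sqrt(2)*3^(1/4)*z/2) + (C3*sin(sqrt(2)*3^(1/4)*z/2) + C4*cos(sqrt(2)*3^(1/4)*z/2))*exp(sqrt(2)*3^(1/4)*z/2)


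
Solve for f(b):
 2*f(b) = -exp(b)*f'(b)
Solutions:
 f(b) = C1*exp(2*exp(-b))


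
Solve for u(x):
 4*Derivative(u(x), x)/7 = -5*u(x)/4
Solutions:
 u(x) = C1*exp(-35*x/16)


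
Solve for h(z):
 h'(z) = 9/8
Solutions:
 h(z) = C1 + 9*z/8


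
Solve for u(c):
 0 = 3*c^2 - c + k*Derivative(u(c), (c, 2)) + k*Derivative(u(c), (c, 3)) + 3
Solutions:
 u(c) = C1 + C2*c + C3*exp(-c) - c^4/(4*k) + 7*c^3/(6*k) - 5*c^2/k


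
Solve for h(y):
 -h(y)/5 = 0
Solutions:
 h(y) = 0


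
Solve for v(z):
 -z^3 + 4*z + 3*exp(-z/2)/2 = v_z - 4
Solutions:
 v(z) = C1 - z^4/4 + 2*z^2 + 4*z - 3*exp(-z/2)


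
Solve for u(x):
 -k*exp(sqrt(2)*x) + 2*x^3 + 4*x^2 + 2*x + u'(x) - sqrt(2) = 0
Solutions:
 u(x) = C1 + sqrt(2)*k*exp(sqrt(2)*x)/2 - x^4/2 - 4*x^3/3 - x^2 + sqrt(2)*x


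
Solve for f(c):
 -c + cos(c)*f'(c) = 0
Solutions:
 f(c) = C1 + Integral(c/cos(c), c)


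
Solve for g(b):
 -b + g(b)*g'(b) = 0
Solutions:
 g(b) = -sqrt(C1 + b^2)
 g(b) = sqrt(C1 + b^2)


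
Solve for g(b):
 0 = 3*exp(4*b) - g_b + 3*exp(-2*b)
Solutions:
 g(b) = C1 + 3*exp(4*b)/4 - 3*exp(-2*b)/2


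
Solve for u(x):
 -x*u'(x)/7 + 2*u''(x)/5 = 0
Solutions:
 u(x) = C1 + C2*erfi(sqrt(35)*x/14)


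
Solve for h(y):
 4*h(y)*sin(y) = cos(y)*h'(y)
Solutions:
 h(y) = C1/cos(y)^4


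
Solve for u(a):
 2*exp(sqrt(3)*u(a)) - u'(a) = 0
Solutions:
 u(a) = sqrt(3)*(2*log(-1/(C1 + 2*a)) - log(3))/6


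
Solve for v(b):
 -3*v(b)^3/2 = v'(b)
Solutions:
 v(b) = -sqrt(-1/(C1 - 3*b))
 v(b) = sqrt(-1/(C1 - 3*b))


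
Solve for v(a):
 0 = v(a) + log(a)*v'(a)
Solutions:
 v(a) = C1*exp(-li(a))


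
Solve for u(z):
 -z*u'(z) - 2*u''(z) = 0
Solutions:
 u(z) = C1 + C2*erf(z/2)


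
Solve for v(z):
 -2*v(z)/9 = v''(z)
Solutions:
 v(z) = C1*sin(sqrt(2)*z/3) + C2*cos(sqrt(2)*z/3)


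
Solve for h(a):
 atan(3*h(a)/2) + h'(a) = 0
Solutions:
 Integral(1/atan(3*_y/2), (_y, h(a))) = C1 - a


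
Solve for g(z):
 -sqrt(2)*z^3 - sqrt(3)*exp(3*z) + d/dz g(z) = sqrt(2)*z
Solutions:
 g(z) = C1 + sqrt(2)*z^4/4 + sqrt(2)*z^2/2 + sqrt(3)*exp(3*z)/3


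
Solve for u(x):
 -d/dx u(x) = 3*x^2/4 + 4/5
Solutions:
 u(x) = C1 - x^3/4 - 4*x/5


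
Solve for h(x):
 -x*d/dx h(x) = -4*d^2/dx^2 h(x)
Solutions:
 h(x) = C1 + C2*erfi(sqrt(2)*x/4)


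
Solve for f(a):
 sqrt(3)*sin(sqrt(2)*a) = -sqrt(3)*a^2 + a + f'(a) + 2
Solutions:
 f(a) = C1 + sqrt(3)*a^3/3 - a^2/2 - 2*a - sqrt(6)*cos(sqrt(2)*a)/2


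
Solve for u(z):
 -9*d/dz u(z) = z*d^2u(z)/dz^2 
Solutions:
 u(z) = C1 + C2/z^8


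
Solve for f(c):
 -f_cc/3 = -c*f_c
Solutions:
 f(c) = C1 + C2*erfi(sqrt(6)*c/2)


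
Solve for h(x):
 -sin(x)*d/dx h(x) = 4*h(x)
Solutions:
 h(x) = C1*(cos(x)^2 + 2*cos(x) + 1)/(cos(x)^2 - 2*cos(x) + 1)


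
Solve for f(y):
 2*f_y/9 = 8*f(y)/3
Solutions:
 f(y) = C1*exp(12*y)


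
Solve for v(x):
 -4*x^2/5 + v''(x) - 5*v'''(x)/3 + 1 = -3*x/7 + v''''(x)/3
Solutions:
 v(x) = C1 + C2*x + C3*exp(x*(-5 + sqrt(37))/2) + C4*exp(-x*(5 + sqrt(37))/2) + x^4/15 + 47*x^3/126 + 514*x^2/315


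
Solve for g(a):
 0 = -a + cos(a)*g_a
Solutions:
 g(a) = C1 + Integral(a/cos(a), a)


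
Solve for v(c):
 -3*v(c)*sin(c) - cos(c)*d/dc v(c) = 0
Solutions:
 v(c) = C1*cos(c)^3


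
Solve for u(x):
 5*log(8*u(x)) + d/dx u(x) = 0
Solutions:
 Integral(1/(log(_y) + 3*log(2)), (_y, u(x)))/5 = C1 - x


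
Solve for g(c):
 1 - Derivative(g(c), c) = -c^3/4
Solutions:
 g(c) = C1 + c^4/16 + c


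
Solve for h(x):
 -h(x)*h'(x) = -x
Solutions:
 h(x) = -sqrt(C1 + x^2)
 h(x) = sqrt(C1 + x^2)


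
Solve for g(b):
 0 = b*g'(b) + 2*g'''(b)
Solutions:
 g(b) = C1 + Integral(C2*airyai(-2^(2/3)*b/2) + C3*airybi(-2^(2/3)*b/2), b)


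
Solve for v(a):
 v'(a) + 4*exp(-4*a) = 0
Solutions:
 v(a) = C1 + exp(-4*a)


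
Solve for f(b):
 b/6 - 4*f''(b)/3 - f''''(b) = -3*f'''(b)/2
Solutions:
 f(b) = C1 + C2*b + b^3/48 + 9*b^2/128 + (C3*sin(sqrt(111)*b/12) + C4*cos(sqrt(111)*b/12))*exp(3*b/4)


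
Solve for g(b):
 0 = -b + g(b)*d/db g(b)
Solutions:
 g(b) = -sqrt(C1 + b^2)
 g(b) = sqrt(C1 + b^2)


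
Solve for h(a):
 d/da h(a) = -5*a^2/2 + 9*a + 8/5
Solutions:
 h(a) = C1 - 5*a^3/6 + 9*a^2/2 + 8*a/5


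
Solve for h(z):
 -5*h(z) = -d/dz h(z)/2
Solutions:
 h(z) = C1*exp(10*z)


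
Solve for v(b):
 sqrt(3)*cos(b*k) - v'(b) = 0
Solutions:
 v(b) = C1 + sqrt(3)*sin(b*k)/k


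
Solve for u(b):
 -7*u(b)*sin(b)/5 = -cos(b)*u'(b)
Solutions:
 u(b) = C1/cos(b)^(7/5)


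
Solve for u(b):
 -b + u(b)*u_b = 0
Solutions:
 u(b) = -sqrt(C1 + b^2)
 u(b) = sqrt(C1 + b^2)


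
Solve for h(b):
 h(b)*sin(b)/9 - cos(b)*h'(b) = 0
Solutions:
 h(b) = C1/cos(b)^(1/9)


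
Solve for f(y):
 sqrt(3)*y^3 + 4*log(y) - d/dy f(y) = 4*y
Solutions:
 f(y) = C1 + sqrt(3)*y^4/4 - 2*y^2 + 4*y*log(y) - 4*y


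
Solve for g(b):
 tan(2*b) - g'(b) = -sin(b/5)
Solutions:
 g(b) = C1 - log(cos(2*b))/2 - 5*cos(b/5)


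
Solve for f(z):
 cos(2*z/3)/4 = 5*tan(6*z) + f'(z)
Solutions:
 f(z) = C1 + 5*log(cos(6*z))/6 + 3*sin(2*z/3)/8


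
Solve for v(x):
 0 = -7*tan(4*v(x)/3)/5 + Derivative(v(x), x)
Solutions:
 v(x) = -3*asin(C1*exp(28*x/15))/4 + 3*pi/4
 v(x) = 3*asin(C1*exp(28*x/15))/4


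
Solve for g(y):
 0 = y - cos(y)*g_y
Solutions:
 g(y) = C1 + Integral(y/cos(y), y)


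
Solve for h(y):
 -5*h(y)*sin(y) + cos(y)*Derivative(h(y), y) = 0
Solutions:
 h(y) = C1/cos(y)^5


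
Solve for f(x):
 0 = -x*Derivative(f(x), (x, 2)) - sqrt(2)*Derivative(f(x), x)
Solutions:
 f(x) = C1 + C2*x^(1 - sqrt(2))


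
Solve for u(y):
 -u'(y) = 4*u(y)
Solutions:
 u(y) = C1*exp(-4*y)


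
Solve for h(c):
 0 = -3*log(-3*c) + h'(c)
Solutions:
 h(c) = C1 + 3*c*log(-c) + 3*c*(-1 + log(3))


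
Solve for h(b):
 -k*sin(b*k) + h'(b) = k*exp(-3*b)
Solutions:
 h(b) = C1 - k*exp(-3*b)/3 - cos(b*k)


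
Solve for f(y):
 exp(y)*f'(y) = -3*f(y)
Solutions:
 f(y) = C1*exp(3*exp(-y))


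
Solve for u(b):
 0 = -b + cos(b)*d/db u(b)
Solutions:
 u(b) = C1 + Integral(b/cos(b), b)


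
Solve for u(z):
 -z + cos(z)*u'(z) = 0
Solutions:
 u(z) = C1 + Integral(z/cos(z), z)


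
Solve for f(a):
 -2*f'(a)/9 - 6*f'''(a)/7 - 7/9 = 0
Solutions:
 f(a) = C1 + C2*sin(sqrt(21)*a/9) + C3*cos(sqrt(21)*a/9) - 7*a/2


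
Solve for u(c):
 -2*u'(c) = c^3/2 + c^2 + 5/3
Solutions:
 u(c) = C1 - c^4/16 - c^3/6 - 5*c/6


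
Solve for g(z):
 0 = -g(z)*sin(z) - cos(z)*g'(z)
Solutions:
 g(z) = C1*cos(z)


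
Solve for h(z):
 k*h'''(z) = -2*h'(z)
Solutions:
 h(z) = C1 + C2*exp(-sqrt(2)*z*sqrt(-1/k)) + C3*exp(sqrt(2)*z*sqrt(-1/k))


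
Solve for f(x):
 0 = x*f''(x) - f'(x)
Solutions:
 f(x) = C1 + C2*x^2


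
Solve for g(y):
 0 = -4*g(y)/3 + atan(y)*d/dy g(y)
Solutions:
 g(y) = C1*exp(4*Integral(1/atan(y), y)/3)


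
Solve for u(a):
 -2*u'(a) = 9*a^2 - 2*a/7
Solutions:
 u(a) = C1 - 3*a^3/2 + a^2/14


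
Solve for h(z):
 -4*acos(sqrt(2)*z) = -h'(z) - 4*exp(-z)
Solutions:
 h(z) = C1 + 4*z*acos(sqrt(2)*z) - 2*sqrt(2)*sqrt(1 - 2*z^2) + 4*exp(-z)


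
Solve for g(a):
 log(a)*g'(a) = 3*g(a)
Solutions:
 g(a) = C1*exp(3*li(a))


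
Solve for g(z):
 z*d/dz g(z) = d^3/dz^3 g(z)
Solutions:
 g(z) = C1 + Integral(C2*airyai(z) + C3*airybi(z), z)


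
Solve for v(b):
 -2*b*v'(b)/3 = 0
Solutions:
 v(b) = C1


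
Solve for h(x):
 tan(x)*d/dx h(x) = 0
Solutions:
 h(x) = C1


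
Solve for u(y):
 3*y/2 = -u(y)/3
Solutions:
 u(y) = -9*y/2


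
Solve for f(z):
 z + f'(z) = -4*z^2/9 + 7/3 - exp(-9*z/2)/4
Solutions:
 f(z) = C1 - 4*z^3/27 - z^2/2 + 7*z/3 + exp(-9*z/2)/18


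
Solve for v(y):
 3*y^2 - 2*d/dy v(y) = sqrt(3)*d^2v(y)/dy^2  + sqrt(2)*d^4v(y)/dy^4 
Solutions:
 v(y) = C1 + C2*exp(y*(-6^(5/6)/(3*sqrt(2) + sqrt(sqrt(6) + 18))^(1/3) + 6^(2/3)*(3*sqrt(2) + sqrt(sqrt(6) + 18))^(1/3))/12)*sin(y*(2^(5/6)*3^(1/3)/(3*sqrt(2) + sqrt(sqrt(6) + 18))^(1/3) + 2^(2/3)*3^(1/6)*(3*sqrt(2) + sqrt(sqrt(6) + 18))^(1/3))/4) + C3*exp(y*(-6^(5/6)/(3*sqrt(2) + sqrt(sqrt(6) + 18))^(1/3) + 6^(2/3)*(3*sqrt(2) + sqrt(sqrt(6) + 18))^(1/3))/12)*cos(y*(2^(5/6)*3^(1/3)/(3*sqrt(2) + sqrt(sqrt(6) + 18))^(1/3) + 2^(2/3)*3^(1/6)*(3*sqrt(2) + sqrt(sqrt(6) + 18))^(1/3))/4) + C4*exp(-y*(-6^(5/6)/(3*sqrt(2) + sqrt(sqrt(6) + 18))^(1/3) + 6^(2/3)*(3*sqrt(2) + sqrt(sqrt(6) + 18))^(1/3))/6) + y^3/2 - 3*sqrt(3)*y^2/4 + 9*y/4


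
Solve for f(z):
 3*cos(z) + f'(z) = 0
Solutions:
 f(z) = C1 - 3*sin(z)


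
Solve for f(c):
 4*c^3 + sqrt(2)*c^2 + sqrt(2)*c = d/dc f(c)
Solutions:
 f(c) = C1 + c^4 + sqrt(2)*c^3/3 + sqrt(2)*c^2/2


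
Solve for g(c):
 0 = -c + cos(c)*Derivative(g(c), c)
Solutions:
 g(c) = C1 + Integral(c/cos(c), c)


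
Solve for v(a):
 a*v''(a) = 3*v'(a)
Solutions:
 v(a) = C1 + C2*a^4


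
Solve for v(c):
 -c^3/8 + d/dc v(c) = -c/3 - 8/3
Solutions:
 v(c) = C1 + c^4/32 - c^2/6 - 8*c/3


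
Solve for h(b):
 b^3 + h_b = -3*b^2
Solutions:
 h(b) = C1 - b^4/4 - b^3


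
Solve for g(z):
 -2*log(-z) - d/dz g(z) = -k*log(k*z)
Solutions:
 g(z) = C1 + z*(k - 2)*log(-z) + z*(k*log(-k) - k + 2)


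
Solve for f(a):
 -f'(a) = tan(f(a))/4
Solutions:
 f(a) = pi - asin(C1*exp(-a/4))
 f(a) = asin(C1*exp(-a/4))


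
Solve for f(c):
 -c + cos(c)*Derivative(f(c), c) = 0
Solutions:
 f(c) = C1 + Integral(c/cos(c), c)


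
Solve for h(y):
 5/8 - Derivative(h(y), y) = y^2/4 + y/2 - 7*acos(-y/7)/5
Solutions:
 h(y) = C1 - y^3/12 - y^2/4 + 7*y*acos(-y/7)/5 + 5*y/8 + 7*sqrt(49 - y^2)/5


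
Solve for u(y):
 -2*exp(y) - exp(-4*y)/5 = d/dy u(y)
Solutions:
 u(y) = C1 - 2*exp(y) + exp(-4*y)/20


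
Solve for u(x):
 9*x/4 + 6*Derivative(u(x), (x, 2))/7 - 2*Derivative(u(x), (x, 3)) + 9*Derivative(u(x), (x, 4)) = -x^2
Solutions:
 u(x) = C1 + C2*x - 7*x^4/72 - 581*x^3/432 + 1225*x^2/432 + (C3*sin(sqrt(329)*x/63) + C4*cos(sqrt(329)*x/63))*exp(x/9)


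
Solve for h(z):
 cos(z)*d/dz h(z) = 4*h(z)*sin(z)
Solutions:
 h(z) = C1/cos(z)^4


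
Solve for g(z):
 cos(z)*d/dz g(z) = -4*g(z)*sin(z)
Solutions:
 g(z) = C1*cos(z)^4


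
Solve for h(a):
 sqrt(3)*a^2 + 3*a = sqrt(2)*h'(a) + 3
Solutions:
 h(a) = C1 + sqrt(6)*a^3/6 + 3*sqrt(2)*a^2/4 - 3*sqrt(2)*a/2


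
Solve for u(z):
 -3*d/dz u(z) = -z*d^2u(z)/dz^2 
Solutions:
 u(z) = C1 + C2*z^4


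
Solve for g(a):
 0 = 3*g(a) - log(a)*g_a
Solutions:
 g(a) = C1*exp(3*li(a))


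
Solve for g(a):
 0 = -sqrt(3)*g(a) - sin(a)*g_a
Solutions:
 g(a) = C1*(cos(a) + 1)^(sqrt(3)/2)/(cos(a) - 1)^(sqrt(3)/2)


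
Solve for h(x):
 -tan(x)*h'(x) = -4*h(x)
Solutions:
 h(x) = C1*sin(x)^4


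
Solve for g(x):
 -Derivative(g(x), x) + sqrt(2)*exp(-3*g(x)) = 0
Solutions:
 g(x) = log(C1 + 3*sqrt(2)*x)/3
 g(x) = log((-3^(1/3) - 3^(5/6)*I)*(C1 + sqrt(2)*x)^(1/3)/2)
 g(x) = log((-3^(1/3) + 3^(5/6)*I)*(C1 + sqrt(2)*x)^(1/3)/2)


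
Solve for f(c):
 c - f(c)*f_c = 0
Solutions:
 f(c) = -sqrt(C1 + c^2)
 f(c) = sqrt(C1 + c^2)


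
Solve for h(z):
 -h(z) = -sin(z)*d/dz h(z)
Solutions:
 h(z) = C1*sqrt(cos(z) - 1)/sqrt(cos(z) + 1)


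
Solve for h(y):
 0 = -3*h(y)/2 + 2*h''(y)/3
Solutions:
 h(y) = C1*exp(-3*y/2) + C2*exp(3*y/2)


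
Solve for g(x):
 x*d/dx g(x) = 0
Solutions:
 g(x) = C1


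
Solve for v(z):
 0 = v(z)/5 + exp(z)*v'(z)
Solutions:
 v(z) = C1*exp(exp(-z)/5)


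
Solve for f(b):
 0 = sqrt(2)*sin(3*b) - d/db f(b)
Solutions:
 f(b) = C1 - sqrt(2)*cos(3*b)/3


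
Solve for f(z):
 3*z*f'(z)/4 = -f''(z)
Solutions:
 f(z) = C1 + C2*erf(sqrt(6)*z/4)


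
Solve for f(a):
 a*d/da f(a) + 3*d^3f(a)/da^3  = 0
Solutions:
 f(a) = C1 + Integral(C2*airyai(-3^(2/3)*a/3) + C3*airybi(-3^(2/3)*a/3), a)


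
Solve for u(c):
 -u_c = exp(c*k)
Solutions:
 u(c) = C1 - exp(c*k)/k


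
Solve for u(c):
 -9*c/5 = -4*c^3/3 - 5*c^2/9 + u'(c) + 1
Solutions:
 u(c) = C1 + c^4/3 + 5*c^3/27 - 9*c^2/10 - c


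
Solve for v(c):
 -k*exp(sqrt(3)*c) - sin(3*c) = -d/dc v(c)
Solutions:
 v(c) = C1 + sqrt(3)*k*exp(sqrt(3)*c)/3 - cos(3*c)/3


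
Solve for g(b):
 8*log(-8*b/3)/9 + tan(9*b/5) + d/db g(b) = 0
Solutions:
 g(b) = C1 - 8*b*log(-b)/9 - 8*b*log(2)/3 + 8*b/9 + 8*b*log(3)/9 + 5*log(cos(9*b/5))/9


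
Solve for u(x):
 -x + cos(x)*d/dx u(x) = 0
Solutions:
 u(x) = C1 + Integral(x/cos(x), x)


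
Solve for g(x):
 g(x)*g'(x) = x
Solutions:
 g(x) = -sqrt(C1 + x^2)
 g(x) = sqrt(C1 + x^2)


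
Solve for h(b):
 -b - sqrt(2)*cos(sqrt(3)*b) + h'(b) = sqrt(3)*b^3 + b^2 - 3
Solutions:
 h(b) = C1 + sqrt(3)*b^4/4 + b^3/3 + b^2/2 - 3*b + sqrt(6)*sin(sqrt(3)*b)/3


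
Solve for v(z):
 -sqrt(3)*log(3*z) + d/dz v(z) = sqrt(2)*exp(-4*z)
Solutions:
 v(z) = C1 + sqrt(3)*z*log(z) + sqrt(3)*z*(-1 + log(3)) - sqrt(2)*exp(-4*z)/4


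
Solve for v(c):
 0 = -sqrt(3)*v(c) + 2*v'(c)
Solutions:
 v(c) = C1*exp(sqrt(3)*c/2)


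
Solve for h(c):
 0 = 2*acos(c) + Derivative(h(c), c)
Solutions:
 h(c) = C1 - 2*c*acos(c) + 2*sqrt(1 - c^2)


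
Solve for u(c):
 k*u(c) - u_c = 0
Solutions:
 u(c) = C1*exp(c*k)


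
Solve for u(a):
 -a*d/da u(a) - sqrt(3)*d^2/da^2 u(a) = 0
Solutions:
 u(a) = C1 + C2*erf(sqrt(2)*3^(3/4)*a/6)


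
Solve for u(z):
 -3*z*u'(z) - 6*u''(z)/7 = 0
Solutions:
 u(z) = C1 + C2*erf(sqrt(7)*z/2)


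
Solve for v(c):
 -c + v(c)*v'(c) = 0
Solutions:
 v(c) = -sqrt(C1 + c^2)
 v(c) = sqrt(C1 + c^2)


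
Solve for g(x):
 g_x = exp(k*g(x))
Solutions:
 g(x) = Piecewise((log(-1/(C1*k + k*x))/k, Ne(k, 0)), (nan, True))
 g(x) = Piecewise((C1 + x, Eq(k, 0)), (nan, True))


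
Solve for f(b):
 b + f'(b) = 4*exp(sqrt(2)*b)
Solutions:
 f(b) = C1 - b^2/2 + 2*sqrt(2)*exp(sqrt(2)*b)


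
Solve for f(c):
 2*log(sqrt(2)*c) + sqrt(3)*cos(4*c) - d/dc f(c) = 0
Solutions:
 f(c) = C1 + 2*c*log(c) - 2*c + c*log(2) + sqrt(3)*sin(4*c)/4


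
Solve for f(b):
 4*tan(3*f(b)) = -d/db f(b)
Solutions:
 f(b) = -asin(C1*exp(-12*b))/3 + pi/3
 f(b) = asin(C1*exp(-12*b))/3


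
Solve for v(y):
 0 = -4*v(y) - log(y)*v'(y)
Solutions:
 v(y) = C1*exp(-4*li(y))


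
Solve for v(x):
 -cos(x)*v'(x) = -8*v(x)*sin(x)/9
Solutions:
 v(x) = C1/cos(x)^(8/9)


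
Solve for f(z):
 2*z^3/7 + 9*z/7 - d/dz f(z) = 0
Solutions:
 f(z) = C1 + z^4/14 + 9*z^2/14


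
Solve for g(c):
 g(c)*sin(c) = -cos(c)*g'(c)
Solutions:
 g(c) = C1*cos(c)


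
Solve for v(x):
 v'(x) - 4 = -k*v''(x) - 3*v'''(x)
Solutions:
 v(x) = C1 + C2*exp(x*(-k + sqrt(k^2 - 12))/6) + C3*exp(-x*(k + sqrt(k^2 - 12))/6) + 4*x


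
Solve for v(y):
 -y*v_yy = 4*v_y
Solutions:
 v(y) = C1 + C2/y^3


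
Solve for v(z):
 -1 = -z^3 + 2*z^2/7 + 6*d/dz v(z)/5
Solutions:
 v(z) = C1 + 5*z^4/24 - 5*z^3/63 - 5*z/6


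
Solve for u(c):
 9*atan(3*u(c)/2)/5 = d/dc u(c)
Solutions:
 Integral(1/atan(3*_y/2), (_y, u(c))) = C1 + 9*c/5


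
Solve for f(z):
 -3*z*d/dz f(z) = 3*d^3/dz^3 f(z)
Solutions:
 f(z) = C1 + Integral(C2*airyai(-z) + C3*airybi(-z), z)


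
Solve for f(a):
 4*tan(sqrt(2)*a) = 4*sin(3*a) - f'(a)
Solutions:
 f(a) = C1 + 2*sqrt(2)*log(cos(sqrt(2)*a)) - 4*cos(3*a)/3


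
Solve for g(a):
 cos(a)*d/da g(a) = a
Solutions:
 g(a) = C1 + Integral(a/cos(a), a)


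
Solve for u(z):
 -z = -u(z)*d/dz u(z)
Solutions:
 u(z) = -sqrt(C1 + z^2)
 u(z) = sqrt(C1 + z^2)


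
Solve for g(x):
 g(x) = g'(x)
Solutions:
 g(x) = C1*exp(x)


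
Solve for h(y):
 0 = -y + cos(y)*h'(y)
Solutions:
 h(y) = C1 + Integral(y/cos(y), y)


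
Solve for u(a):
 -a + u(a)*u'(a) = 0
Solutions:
 u(a) = -sqrt(C1 + a^2)
 u(a) = sqrt(C1 + a^2)


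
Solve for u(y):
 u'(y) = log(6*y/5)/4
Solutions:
 u(y) = C1 + y*log(y)/4 - y*log(5)/4 - y/4 + y*log(6)/4


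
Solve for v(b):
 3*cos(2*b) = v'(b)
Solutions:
 v(b) = C1 + 3*sin(2*b)/2


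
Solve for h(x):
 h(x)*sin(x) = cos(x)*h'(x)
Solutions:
 h(x) = C1/cos(x)


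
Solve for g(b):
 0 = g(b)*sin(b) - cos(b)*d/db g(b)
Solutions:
 g(b) = C1/cos(b)
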